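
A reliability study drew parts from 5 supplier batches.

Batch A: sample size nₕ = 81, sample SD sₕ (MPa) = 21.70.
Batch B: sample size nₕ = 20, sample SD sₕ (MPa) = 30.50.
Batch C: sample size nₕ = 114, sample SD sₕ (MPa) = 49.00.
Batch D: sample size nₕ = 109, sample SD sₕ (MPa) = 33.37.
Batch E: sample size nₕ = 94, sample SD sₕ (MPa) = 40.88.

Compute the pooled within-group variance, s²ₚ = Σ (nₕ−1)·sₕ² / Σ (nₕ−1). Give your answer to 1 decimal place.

1458.5

Degrees of freedom: 80 + 19 + 113 + 108 + 93 = 413.
Σ(nₕ−1)sₕ² = 80·470.89 + 19·930.25 + 113·2401 + 108·1113.5569 + 93·1671.1744 = 602342.3144.
s²ₚ = 602342.3144 / 413 = 1458.456... → 1458.5.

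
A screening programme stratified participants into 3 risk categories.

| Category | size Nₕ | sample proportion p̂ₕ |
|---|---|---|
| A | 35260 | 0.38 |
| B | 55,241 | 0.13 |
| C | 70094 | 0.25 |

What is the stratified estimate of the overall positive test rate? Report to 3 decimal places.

N = 35260 + 55241 + 70094 = 160595.
Overall proportion = Σ (Nₕ/N)·p̂ₕ.
Σ Nₕp̂ₕ = 13398.8 + 7181.33 + 17523.5 = 38103.63.
38103.63 / 160595 = 0.23727... → 0.237.

0.237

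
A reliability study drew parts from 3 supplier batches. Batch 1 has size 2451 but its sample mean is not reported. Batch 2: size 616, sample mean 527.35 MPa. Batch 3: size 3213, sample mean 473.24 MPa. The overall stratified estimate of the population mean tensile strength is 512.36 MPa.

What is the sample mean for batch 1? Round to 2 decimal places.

Σ Nₕx̄ₕ = N·μ, so 2451·x̄_1 = 6280·512.36 − (616·527.35 + 3213·473.24).
= 3217620.8 − 1845367.72 = 1372253.08.
x̄_1 = 1372253.08 / 2451 = 559.8748... → 559.87.

559.87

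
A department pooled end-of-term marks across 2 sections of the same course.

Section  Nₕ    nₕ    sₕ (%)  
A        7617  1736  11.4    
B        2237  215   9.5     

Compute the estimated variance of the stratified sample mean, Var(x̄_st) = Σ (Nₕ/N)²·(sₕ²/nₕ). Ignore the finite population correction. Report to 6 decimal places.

0.066363

N = 9854; Wₕ = Nₕ/N.
section A: (7617/9854)²·11.4²/1736 = 0.044730400
section B: (2237/9854)²·9.5²/215 = 0.021632943
Sum = 0.066363342 → 0.066363.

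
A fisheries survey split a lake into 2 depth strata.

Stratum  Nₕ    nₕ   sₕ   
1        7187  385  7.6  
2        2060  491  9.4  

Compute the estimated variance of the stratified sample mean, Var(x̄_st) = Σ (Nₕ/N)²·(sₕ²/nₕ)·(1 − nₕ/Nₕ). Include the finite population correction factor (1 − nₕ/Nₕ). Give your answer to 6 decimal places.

0.092575

N = 9247. Term for each stratum: Wₕ²sₕ²/nₕ·(1−nₕ/Nₕ).
Var(x̄_st) = 0.085772686 + 0.006802408 = 0.092575094 → 0.092575.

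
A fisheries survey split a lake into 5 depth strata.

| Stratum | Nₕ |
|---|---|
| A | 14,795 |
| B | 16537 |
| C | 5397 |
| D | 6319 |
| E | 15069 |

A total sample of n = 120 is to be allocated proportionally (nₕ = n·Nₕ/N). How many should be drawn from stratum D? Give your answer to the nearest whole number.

N = 14795 + 16537 + 5397 + 6319 + 15069 = 58117.
n_D = 120·6319/58117 = 13.047... → 13.

13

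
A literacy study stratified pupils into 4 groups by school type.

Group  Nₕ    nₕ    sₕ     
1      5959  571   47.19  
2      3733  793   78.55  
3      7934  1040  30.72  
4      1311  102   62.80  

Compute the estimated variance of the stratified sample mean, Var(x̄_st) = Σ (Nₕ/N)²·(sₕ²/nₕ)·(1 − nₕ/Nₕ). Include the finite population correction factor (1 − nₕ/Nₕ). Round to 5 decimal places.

0.89660

N = 18937; Wₕ = Nₕ/N.
group 1: (5959/18937)²·47.19²/571·(1 − 571/5959) = 0.34917445
group 2: (3733/18937)²·78.55²/793·(1 − 793/3733) = 0.23812344
group 3: (7934/18937)²·30.72²/1040·(1 − 1040/7934) = 0.13840450
group 4: (1311/18937)²·62.80²/102·(1 − 102/1311) = 0.17089358
Sum = 0.89659597 → 0.89660.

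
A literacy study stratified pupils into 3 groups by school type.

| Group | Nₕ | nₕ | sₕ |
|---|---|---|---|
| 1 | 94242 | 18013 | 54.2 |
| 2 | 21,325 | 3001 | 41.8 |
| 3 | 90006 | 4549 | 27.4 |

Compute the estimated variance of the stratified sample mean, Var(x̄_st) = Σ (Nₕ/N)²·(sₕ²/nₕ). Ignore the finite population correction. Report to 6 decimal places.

0.072177

N = 205573; Wₕ = Nₕ/N.
group 1: (94242/205573)²·54.2²/18013 = 0.034274361
group 2: (21325/205573)²·41.8²/3001 = 0.006265165
group 3: (90006/205573)²·27.4²/4549 = 0.031637049
Sum = 0.072176574 → 0.072177.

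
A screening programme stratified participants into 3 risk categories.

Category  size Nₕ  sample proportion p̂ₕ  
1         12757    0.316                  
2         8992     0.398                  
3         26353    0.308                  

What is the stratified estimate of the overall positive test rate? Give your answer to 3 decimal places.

0.327

N = 12757 + 8992 + 26353 = 48102.
Overall proportion = Σ (Nₕ/N)·p̂ₕ.
Σ Nₕp̂ₕ = 4031.212 + 3578.816 + 8116.724 = 15726.752.
15726.752 / 48102 = 0.32695... → 0.327.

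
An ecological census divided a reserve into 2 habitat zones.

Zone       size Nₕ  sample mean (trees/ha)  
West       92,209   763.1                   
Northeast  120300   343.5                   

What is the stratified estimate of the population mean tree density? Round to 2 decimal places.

N = 212509; weights Wₕ = Nₕ/N = (0.4339, 0.5661).
x̄_st = Σ Wₕ·x̄ₕ = 0.4339·763.1 + 0.5661·343.5 ≈ 525.5671...
→ 525.57.

525.57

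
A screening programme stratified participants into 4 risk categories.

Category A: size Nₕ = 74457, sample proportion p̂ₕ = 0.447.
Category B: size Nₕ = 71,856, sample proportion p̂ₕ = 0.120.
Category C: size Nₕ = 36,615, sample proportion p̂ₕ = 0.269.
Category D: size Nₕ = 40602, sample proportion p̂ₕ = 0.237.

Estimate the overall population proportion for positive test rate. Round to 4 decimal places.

N = 74457 + 71856 + 36615 + 40602 = 223530.
Overall proportion = Σ (Nₕ/N)·p̂ₕ.
Σ Nₕp̂ₕ = 33282.279 + 8622.72 + 9849.435 + 9622.674 = 61377.108.
61377.108 / 223530 = 0.274581... → 0.2746.

0.2746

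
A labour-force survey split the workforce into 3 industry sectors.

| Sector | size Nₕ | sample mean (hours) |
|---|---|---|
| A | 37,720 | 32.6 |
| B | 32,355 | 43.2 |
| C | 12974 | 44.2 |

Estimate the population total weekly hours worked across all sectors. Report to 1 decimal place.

Population total = Σ Nₕ·x̄ₕ (each stratum's size times its mean).
37720·32.6 + 32355·43.2 + 12974·44.2 = 1229672 + 1397736 + 573450.8 = 3200858.8.

3200858.8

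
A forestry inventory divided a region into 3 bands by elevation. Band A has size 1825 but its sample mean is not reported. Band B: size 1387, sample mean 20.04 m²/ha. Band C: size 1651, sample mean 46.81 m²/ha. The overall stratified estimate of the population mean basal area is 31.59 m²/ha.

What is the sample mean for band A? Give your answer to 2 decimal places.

26.60

N = 1825 + 1387 + 1651 = 4863.
Overall total = μ·N = 31.59·4863 = 153622.17.
Subtract the known strata: 1387·20.04 + 1651·46.81 = 105078.79.
Remaining total for band A: 153622.17 − 105078.79 = 48543.38.
Divide by its size: 48543.38 / 1825 = 26.5991... → 26.60.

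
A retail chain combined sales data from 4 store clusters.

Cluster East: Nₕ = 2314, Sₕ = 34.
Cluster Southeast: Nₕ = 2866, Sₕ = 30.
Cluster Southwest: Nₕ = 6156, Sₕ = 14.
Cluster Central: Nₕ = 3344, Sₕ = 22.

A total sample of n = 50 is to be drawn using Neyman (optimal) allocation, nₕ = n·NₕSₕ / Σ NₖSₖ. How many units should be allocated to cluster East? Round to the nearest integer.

East: NₕSₕ = 2314·34 = 78676
Southeast: NₕSₕ = 2866·30 = 85980
Southwest: NₕSₕ = 6156·14 = 86184
Central: NₕSₕ = 3344·22 = 73568
Σ NₕSₕ = 324408.
n_East = 50·78676/324408 = 12.126... → 12.

12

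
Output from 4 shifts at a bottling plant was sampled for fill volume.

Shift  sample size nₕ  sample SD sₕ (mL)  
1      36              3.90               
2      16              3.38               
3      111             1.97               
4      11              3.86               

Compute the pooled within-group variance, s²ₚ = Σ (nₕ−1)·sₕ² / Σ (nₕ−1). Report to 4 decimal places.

7.5271

1: (36−1)·3.90² = 35·15.21 = 532.35
2: (16−1)·3.38² = 15·11.4244 = 171.366
3: (111−1)·1.97² = 110·3.8809 = 426.899
4: (11−1)·3.86² = 10·14.8996 = 148.996
Numerator = 1279.611; denominator = Σ(nₕ−1) = 170.
s²ₚ = 1279.611/170 = 7.527124... → 7.5271.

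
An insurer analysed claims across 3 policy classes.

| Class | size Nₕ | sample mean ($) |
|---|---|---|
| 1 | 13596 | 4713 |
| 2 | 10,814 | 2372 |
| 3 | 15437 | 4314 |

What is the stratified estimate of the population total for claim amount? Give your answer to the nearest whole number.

156323974

1: 13596·4713 = 64077948
2: 10814·2372 = 25650808
3: 15437·4314 = 66595218
τ̂ = Σ Nₕx̄ₕ = 156323974.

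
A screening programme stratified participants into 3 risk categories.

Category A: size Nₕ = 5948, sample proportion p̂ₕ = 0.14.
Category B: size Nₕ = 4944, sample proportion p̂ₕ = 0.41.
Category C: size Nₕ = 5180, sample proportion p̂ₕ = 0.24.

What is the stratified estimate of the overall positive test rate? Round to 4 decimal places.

0.2553

N = 5948 + 4944 + 5180 = 16072.
Overall proportion = Σ (Nₕ/N)·p̂ₕ.
Σ Nₕp̂ₕ = 832.72 + 2027.04 + 1243.2 = 4102.96.
4102.96 / 16072 = 0.255286... → 0.2553.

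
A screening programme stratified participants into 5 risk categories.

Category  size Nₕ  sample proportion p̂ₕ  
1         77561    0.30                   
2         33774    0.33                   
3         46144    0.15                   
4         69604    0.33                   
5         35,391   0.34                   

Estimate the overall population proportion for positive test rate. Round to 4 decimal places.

Wₕ = Nₕ/N with N = 262474: 0.2955, 0.1287, 0.1758, 0.2652, 0.1348.
p̂_st = 0.2955·0.30 + 0.1287·0.33 + 0.1758·0.15 + 0.2652·0.33 + 0.1348·0.34 ≈ 0.290839... → 0.2908.

0.2908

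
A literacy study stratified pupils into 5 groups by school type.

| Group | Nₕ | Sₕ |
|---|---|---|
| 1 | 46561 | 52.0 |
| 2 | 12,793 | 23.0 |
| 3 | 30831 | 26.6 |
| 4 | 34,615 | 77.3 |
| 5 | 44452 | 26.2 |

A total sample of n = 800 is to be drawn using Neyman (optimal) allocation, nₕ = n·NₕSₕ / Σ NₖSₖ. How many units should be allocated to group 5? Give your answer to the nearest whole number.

1: NₕSₕ = 46561·52.0 = 2421172
2: NₕSₕ = 12793·23.0 = 294239
3: NₕSₕ = 30831·26.6 = 820104.6
4: NₕSₕ = 34615·77.3 = 2675739.5
5: NₕSₕ = 44452·26.2 = 1164642.4
Σ NₕSₕ = 7375897.5.
n_5 = 800·1164642.4/7375897.5 = 126.319... → 126.

126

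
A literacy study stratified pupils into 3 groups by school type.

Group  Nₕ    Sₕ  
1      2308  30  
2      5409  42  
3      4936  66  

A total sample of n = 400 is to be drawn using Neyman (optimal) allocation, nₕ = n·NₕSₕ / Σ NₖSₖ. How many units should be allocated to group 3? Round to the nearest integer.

1: NₕSₕ = 2308·30 = 69240
2: NₕSₕ = 5409·42 = 227178
3: NₕSₕ = 4936·66 = 325776
Σ NₕSₕ = 622194.
n_3 = 400·325776/622194 = 209.437... → 209.

209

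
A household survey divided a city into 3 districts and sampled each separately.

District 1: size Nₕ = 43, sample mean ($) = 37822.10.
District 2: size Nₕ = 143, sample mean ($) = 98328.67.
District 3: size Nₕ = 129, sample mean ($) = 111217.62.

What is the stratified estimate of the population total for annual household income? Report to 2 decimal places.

1: 43·37822.10 = 1626350.3
2: 143·98328.67 = 14060999.81
3: 129·111217.62 = 14347072.98
τ̂ = Σ Nₕx̄ₕ = 30034423.09.

30034423.09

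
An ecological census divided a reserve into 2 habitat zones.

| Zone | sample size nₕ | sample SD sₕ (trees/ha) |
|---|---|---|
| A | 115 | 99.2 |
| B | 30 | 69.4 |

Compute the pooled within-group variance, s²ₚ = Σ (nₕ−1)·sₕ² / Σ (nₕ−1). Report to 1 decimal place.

8821.7

Degrees of freedom: 114 + 29 = 143.
Σ(nₕ−1)sₕ² = 114·9840.64 + 29·4816.36 = 1261507.4.
s²ₚ = 1261507.4 / 143 = 8821.730... → 8821.7.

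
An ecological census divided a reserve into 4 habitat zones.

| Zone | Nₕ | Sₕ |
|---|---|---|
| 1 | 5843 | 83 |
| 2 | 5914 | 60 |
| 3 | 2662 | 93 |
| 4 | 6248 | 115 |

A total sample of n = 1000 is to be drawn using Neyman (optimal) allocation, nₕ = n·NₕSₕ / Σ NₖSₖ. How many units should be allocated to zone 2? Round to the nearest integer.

196

1: NₕSₕ = 5843·83 = 484969
2: NₕSₕ = 5914·60 = 354840
3: NₕSₕ = 2662·93 = 247566
4: NₕSₕ = 6248·115 = 718520
Σ NₕSₕ = 1805895.
n_2 = 1000·354840/1805895 = 196.490... → 196.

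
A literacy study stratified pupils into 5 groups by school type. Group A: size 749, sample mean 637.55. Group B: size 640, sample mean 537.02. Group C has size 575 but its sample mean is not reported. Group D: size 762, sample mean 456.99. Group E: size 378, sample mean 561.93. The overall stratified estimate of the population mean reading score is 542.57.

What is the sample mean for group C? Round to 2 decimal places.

N = 749 + 640 + 575 + 762 + 378 = 3104.
Overall total = μ·N = 542.57·3104 = 1684137.28.
Subtract the known strata: 749·637.55 + 640·537.02 + 762·456.99 + 378·561.93 = 1381853.67.
Remaining total for group C: 1684137.28 − 1381853.67 = 302283.61.
Divide by its size: 302283.61 / 575 = 525.7106... → 525.71.

525.71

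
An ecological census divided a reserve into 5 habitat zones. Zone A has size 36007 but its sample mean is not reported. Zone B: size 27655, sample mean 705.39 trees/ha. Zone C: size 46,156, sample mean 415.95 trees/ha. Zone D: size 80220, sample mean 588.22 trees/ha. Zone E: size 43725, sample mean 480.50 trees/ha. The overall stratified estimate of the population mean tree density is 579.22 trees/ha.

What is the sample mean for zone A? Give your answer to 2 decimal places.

791.43

Σ Nₕx̄ₕ = N·μ, so 36007·x̄_A = 233763·579.22 − (27655·705.39 + 46156·415.95 + 80220·588.22 + 43725·480.50).
= 135400204.86 − 106903019.55 = 28497185.31.
x̄_A = 28497185.31 / 36007 = 791.4346... → 791.43.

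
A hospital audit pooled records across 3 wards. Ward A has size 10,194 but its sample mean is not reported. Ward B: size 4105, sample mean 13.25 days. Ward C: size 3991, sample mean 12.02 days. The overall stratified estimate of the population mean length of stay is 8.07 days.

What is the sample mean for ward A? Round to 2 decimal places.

4.44

N = 10194 + 4105 + 3991 = 18290.
Overall total = μ·N = 8.07·18290 = 147600.3.
Subtract the known strata: 4105·13.25 + 3991·12.02 = 102363.07.
Remaining total for ward A: 147600.3 − 102363.07 = 45237.23.
Divide by its size: 45237.23 / 10194 = 4.4376... → 4.44.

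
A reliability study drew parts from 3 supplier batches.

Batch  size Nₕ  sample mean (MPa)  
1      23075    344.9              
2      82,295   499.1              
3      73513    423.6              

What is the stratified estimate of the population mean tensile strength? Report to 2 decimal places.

x̄_st = (Σ Nₕx̄ₕ) / (Σ Nₕ) = (23075·344.9 + 82295·499.1 + 73513·423.6) / 178883
= 80172108.8 / 178883 = 448.1818... → 448.18.

448.18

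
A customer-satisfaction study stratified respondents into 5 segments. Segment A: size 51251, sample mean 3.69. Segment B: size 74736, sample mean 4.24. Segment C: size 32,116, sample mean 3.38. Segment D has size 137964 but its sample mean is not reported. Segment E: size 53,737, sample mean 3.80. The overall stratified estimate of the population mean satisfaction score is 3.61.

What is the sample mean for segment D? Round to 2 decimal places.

Σ Nₕx̄ₕ = N·μ, so 137964·x̄_D = 349804·3.61 − (51251·3.69 + 74736·4.24 + 32116·3.38 + 53737·3.80).
= 1262792.44 − 818749.51 = 444042.93.
x̄_D = 444042.93 / 137964 = 3.2185... → 3.22.

3.22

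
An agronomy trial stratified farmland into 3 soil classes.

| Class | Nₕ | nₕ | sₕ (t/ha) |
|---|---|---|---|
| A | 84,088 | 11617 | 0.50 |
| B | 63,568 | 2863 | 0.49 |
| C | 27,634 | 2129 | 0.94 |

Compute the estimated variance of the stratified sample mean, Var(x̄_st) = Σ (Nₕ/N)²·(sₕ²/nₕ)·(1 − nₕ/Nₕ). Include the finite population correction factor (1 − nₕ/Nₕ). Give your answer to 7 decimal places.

0.0000243

N = 175290; Wₕ = Nₕ/N.
class A: (84088/175290)²·0.50²/11617·(1 − 11617/84088) = 0.0000042681
class B: (63568/175290)²·0.49²/2863·(1 − 2863/63568) = 0.0000105322
class C: (27634/175290)²·0.94²/2129·(1 − 2129/27634) = 0.0000095200
Sum = 0.0000243202 → 0.0000243.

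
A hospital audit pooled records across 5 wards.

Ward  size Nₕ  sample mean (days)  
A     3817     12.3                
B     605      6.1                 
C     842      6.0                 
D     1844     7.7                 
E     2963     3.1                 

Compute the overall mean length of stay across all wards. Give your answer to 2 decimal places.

7.85

x̄_st = (Σ Nₕx̄ₕ) / (Σ Nₕ) = (3817·12.3 + 605·6.1 + 842·6.0 + 1844·7.7 + 2963·3.1) / 10071
= 79075.7 / 10071 = 7.8518... → 7.85.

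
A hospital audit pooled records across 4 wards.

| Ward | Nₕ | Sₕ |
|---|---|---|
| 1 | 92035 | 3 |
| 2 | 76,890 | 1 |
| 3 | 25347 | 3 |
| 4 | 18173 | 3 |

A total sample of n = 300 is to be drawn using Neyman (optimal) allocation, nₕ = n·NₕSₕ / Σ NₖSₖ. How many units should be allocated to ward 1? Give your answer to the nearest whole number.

1: NₕSₕ = 92035·3 = 276105
2: NₕSₕ = 76890·1 = 76890
3: NₕSₕ = 25347·3 = 76041
4: NₕSₕ = 18173·3 = 54519
Σ NₕSₕ = 483555.
n_1 = 300·276105/483555 = 171.297... → 171.

171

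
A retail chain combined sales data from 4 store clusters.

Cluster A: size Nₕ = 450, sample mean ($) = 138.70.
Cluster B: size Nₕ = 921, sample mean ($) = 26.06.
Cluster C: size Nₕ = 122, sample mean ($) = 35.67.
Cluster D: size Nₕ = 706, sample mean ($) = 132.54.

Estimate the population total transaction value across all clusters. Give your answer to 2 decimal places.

A: 450·138.70 = 62415
B: 921·26.06 = 24001.26
C: 122·35.67 = 4351.74
D: 706·132.54 = 93573.24
τ̂ = Σ Nₕx̄ₕ = 184341.24.

184341.24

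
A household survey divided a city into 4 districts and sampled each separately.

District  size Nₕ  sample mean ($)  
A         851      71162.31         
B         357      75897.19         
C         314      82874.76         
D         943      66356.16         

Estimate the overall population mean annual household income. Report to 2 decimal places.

71501.40

N = 2465; weights Wₕ = Nₕ/N = (0.3452, 0.1448, 0.1274, 0.3826).
x̄_st = Σ Wₕ·x̄ₕ = 0.3452·71162.31 + 0.1448·75897.19 + 0.1274·82874.76 + 0.3826·66356.16 ≈ 71501.4021...
→ 71501.40.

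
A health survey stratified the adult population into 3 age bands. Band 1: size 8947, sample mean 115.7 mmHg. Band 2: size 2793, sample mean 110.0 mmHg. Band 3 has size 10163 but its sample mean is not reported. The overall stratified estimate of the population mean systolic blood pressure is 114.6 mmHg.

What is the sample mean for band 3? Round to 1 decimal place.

114.9

Σ Nₕx̄ₕ = N·μ, so 10163·x̄_3 = 21903·114.6 − (8947·115.7 + 2793·110.0).
= 2510083.8 − 1342397.9 = 1167685.9.
x̄_3 = 1167685.9 / 10163 = 114.896... → 114.9.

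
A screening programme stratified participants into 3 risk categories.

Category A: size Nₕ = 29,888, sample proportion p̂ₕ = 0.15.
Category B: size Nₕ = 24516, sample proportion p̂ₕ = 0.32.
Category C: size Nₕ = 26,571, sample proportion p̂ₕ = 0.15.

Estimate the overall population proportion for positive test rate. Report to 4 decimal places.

Wₕ = Nₕ/N with N = 80975: 0.3691, 0.3028, 0.3281.
p̂_st = 0.3691·0.15 + 0.3028·0.32 + 0.3281·0.15 ≈ 0.201469... → 0.2015.

0.2015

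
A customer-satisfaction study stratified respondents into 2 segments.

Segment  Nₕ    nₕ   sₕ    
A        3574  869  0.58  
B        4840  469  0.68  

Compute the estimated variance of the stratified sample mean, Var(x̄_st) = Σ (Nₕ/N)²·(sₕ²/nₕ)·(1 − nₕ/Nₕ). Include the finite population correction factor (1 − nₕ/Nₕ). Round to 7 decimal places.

N = 8414. Term for each stratum: Wₕ²sₕ²/nₕ·(1−nₕ/Nₕ).
Var(x̄_st) = 0.0000528631 + 0.0002946227 = 0.0003474858 → 0.0003475.

0.0003475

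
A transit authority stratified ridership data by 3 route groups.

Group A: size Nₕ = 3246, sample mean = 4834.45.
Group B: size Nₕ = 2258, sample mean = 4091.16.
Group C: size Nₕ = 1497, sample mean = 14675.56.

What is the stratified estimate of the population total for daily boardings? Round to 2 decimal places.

Estimate total by summing Nₕ·x̄ₕ over strata.
3246·4834.45 + 2258·4091.16 + 1497·14675.56 = 15692624.7 + 9237839.28 + 21969313.32 = 46899777.30.

46899777.30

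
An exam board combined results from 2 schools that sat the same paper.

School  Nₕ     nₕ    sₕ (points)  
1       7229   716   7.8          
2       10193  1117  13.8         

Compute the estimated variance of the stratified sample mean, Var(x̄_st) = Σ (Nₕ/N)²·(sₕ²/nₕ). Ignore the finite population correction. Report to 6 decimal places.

0.072989

N = 17422; Wₕ = Nₕ/N.
school 1: (7229/17422)²·7.8²/716 = 0.014629740
school 2: (10193/17422)²·13.8²/1117 = 0.058359697
Sum = 0.072989437 → 0.072989.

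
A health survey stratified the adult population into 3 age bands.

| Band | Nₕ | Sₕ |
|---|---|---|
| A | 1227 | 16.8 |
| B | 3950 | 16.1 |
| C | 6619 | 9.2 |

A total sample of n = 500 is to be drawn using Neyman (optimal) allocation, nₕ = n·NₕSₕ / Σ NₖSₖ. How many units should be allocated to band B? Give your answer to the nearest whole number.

A: NₕSₕ = 1227·16.8 = 20613.6
B: NₕSₕ = 3950·16.1 = 63595
C: NₕSₕ = 6619·9.2 = 60894.8
Σ NₕSₕ = 145103.4.
n_B = 500·63595/145103.4 = 219.137... → 219.

219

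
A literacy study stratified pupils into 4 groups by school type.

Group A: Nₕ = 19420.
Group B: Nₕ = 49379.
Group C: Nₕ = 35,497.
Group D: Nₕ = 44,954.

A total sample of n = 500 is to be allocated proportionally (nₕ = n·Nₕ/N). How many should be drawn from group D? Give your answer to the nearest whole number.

Share of group D = 44954/149250 = 0.30120.
Allocate 500 × 0.30120 = 150.600... → 151.

151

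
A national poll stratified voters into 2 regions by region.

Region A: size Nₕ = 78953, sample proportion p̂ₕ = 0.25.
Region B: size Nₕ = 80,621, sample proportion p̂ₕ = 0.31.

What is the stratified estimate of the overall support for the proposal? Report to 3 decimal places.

0.280

N = 78953 + 80621 = 159574.
Overall proportion = Σ (Nₕ/N)·p̂ₕ.
Σ Nₕp̂ₕ = 19738.25 + 24992.51 = 44730.76.
44730.76 / 159574 = 0.28031... → 0.280.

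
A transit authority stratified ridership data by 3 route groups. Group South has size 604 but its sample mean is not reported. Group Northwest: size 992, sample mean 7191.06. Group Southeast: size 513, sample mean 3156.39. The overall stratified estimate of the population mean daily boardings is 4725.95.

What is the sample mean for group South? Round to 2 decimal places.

2010.38

N = 604 + 992 + 513 = 2109.
Overall total = μ·N = 4725.95·2109 = 9967028.55.
Subtract the known strata: 992·7191.06 + 513·3156.39 = 8752759.59.
Remaining total for group South: 9967028.55 − 8752759.59 = 1214268.96.
Divide by its size: 1214268.96 / 604 = 2010.3791... → 2010.38.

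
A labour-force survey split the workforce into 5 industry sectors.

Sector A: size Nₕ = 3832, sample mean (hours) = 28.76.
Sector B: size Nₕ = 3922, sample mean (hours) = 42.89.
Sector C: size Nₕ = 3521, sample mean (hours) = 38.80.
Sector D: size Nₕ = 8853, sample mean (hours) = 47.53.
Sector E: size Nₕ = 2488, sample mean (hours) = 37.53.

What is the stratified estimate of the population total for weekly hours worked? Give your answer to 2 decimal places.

929195.43

Estimate total by summing Nₕ·x̄ₕ over strata.
3832·28.76 + 3922·42.89 + 3521·38.80 + 8853·47.53 + 2488·37.53 = 110208.32 + 168214.58 + 136614.8 + 420783.09 + 93374.64 = 929195.43.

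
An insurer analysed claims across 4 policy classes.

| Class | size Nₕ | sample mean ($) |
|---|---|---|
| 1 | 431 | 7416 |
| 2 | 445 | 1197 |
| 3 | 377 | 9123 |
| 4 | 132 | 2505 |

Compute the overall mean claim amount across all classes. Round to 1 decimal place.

x̄_st = (Σ Nₕx̄ₕ) / (Σ Nₕ) = (431·7416 + 445·1197 + 377·9123 + 132·2505) / 1385
= 7498992 / 1385 = 5414.435... → 5414.4.

5414.4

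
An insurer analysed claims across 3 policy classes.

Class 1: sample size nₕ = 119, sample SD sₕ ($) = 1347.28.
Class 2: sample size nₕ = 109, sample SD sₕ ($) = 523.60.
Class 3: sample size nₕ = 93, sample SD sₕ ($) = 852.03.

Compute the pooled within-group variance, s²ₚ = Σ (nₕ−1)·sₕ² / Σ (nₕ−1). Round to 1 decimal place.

976685.9

1: (119−1)·1347.28² = 118·1815163.3984 = 214189281.0112
2: (109−1)·523.60² = 108·274156.96 = 29608951.68
3: (93−1)·852.03² = 92·725955.1209 = 66787871.1228
Numerator = 310586103.814; denominator = Σ(nₕ−1) = 318.
s²ₚ = 310586103.814/318 = 976685.861... → 976685.9.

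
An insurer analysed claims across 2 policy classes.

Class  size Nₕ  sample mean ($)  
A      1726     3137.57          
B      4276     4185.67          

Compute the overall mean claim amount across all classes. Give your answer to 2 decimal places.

N = 1726 + 4276 = 6002.
Weight each subgroup mean by Nₕ/N and sum.
Σ Nₕx̄ₕ = 1726·3137.57 + 4276·4185.67 = 5415445.82 + 17897924.92 = 23313370.74.
Divide by N: 23313370.74 / 6002 = 3884.2670... → 3884.27.

3884.27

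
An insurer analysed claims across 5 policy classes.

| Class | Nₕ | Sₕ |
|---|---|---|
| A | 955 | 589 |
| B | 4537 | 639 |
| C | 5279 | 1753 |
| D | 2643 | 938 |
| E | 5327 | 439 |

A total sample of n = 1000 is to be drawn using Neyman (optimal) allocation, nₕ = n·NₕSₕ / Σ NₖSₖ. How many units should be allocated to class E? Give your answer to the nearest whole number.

133

A: NₕSₕ = 955·589 = 562495
B: NₕSₕ = 4537·639 = 2899143
C: NₕSₕ = 5279·1753 = 9254087
D: NₕSₕ = 2643·938 = 2479134
E: NₕSₕ = 5327·439 = 2338553
Σ NₕSₕ = 17533412.
n_E = 1000·2338553/17533412 = 133.377... → 133.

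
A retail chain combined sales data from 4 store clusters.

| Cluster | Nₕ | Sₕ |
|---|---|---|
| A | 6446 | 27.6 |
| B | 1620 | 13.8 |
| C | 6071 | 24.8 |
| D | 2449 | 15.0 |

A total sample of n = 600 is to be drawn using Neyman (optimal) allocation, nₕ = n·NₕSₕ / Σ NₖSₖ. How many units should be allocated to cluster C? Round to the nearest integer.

Σ NₕSₕ = 6446·27.6 + 1620·13.8 + 6071·24.8 + 2449·15.0 = 387561.4.
Share for C: 150560.8/387561.4 = 0.38848.
n_C = 600 × 0.38848 = 233.089... → 233.

233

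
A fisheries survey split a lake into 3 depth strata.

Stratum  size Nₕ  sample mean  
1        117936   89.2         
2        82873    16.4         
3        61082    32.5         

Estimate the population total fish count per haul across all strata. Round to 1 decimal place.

13864173.4

Estimate total by summing Nₕ·x̄ₕ over strata.
117936·89.2 + 82873·16.4 + 61082·32.5 = 10519891.2 + 1359117.2 + 1985165 = 13864173.4.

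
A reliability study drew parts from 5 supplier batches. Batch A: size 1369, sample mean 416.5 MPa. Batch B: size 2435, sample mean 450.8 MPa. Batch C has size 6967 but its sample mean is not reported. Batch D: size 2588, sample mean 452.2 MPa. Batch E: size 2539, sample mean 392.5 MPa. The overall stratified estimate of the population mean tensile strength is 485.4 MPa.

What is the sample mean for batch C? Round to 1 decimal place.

Σ Nₕx̄ₕ = N·μ, so 6967·x̄_C = 15898·485.4 − (1369·416.5 + 2435·450.8 + 2588·452.2 + 2539·392.5).
= 7716889.2 − 3834737.6 = 3882151.6.
x̄_C = 3882151.6 / 6967 = 557.220... → 557.2.

557.2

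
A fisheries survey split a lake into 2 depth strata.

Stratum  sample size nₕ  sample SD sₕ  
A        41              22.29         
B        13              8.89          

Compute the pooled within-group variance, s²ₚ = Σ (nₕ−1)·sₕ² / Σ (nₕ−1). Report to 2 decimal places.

400.43

Degrees of freedom: 40 + 12 = 52.
Σ(nₕ−1)sₕ² = 40·496.8441 + 12·79.0321 = 20822.1492.
s²ₚ = 20822.1492 / 52 = 400.4259... → 400.43.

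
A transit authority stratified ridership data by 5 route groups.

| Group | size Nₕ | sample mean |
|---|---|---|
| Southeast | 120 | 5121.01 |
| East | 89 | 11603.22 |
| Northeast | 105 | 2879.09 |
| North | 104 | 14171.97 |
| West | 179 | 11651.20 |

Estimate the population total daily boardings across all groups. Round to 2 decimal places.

Southeast: 120·5121.01 = 614521.2
East: 89·11603.22 = 1032686.58
Northeast: 105·2879.09 = 302304.45
North: 104·14171.97 = 1473884.88
West: 179·11651.20 = 2085564.8
τ̂ = Σ Nₕx̄ₕ = 5508961.91.

5508961.91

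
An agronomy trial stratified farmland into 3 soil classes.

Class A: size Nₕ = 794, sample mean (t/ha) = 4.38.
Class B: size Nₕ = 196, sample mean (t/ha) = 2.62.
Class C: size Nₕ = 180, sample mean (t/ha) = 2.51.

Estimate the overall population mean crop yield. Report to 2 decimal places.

N = 1170; weights Wₕ = Nₕ/N = (0.6786, 0.1675, 0.1538).
x̄_st = Σ Wₕ·x̄ₕ = 0.6786·4.38 + 0.1675·2.62 + 0.1538·2.51 ≈ 3.7975...
→ 3.80.

3.80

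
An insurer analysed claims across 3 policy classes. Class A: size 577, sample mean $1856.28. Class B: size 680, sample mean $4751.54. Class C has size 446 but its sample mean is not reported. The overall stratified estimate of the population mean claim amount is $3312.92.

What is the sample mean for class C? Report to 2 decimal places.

3004.00

Σ Nₕx̄ₕ = N·μ, so 446·x̄_C = 1703·3312.92 − (577·1856.28 + 680·4751.54).
= 5641902.76 − 4302120.76 = 1339782.
x̄_C = 1339782 / 446 = 3003.9955... → 3004.00.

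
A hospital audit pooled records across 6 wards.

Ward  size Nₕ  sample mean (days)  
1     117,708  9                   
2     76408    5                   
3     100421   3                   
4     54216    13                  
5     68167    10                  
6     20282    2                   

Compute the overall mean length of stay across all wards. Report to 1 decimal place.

7.3

N = 437202; weights Wₕ = Nₕ/N = (0.2692, 0.1748, 0.2297, 0.1240, 0.1559, 0.0464).
x̄_st = Σ Wₕ·x̄ₕ = 0.2692·9 + 0.1748·5 + 0.2297·3 + 0.1240·13 + 0.1559·10 + 0.0464·2 ≈ 7.250...
→ 7.3.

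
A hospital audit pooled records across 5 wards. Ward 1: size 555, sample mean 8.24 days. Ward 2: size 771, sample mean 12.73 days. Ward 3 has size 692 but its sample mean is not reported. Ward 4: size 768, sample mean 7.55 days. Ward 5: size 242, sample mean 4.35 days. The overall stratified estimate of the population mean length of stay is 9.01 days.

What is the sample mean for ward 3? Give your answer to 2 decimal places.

N = 555 + 771 + 692 + 768 + 242 = 3028.
Overall total = μ·N = 9.01·3028 = 27282.28.
Subtract the known strata: 555·8.24 + 771·12.73 + 768·7.55 + 242·4.35 = 21239.13.
Remaining total for ward 3: 27282.28 − 21239.13 = 6043.15.
Divide by its size: 6043.15 / 692 = 8.7329... → 8.73.

8.73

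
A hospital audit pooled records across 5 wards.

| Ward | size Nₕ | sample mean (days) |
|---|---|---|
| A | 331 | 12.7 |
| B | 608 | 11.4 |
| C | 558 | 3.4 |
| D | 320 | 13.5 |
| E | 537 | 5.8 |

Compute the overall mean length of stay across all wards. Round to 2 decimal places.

8.69

N = 2354; weights Wₕ = Nₕ/N = (0.1406, 0.2583, 0.2370, 0.1359, 0.2281).
x̄_st = Σ Wₕ·x̄ₕ = 0.1406·12.7 + 0.2583·11.4 + 0.2370·3.4 + 0.1359·13.5 + 0.2281·5.8 ≈ 8.6944...
→ 8.69.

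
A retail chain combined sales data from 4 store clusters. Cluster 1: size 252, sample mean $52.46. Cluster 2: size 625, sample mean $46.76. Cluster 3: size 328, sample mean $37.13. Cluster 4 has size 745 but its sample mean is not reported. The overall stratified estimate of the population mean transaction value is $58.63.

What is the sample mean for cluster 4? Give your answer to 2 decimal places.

80.14

Σ Nₕx̄ₕ = N·μ, so 745·x̄_4 = 1950·58.63 − (252·52.46 + 625·46.76 + 328·37.13).
= 114328.5 − 54623.56 = 59704.94.
x̄_4 = 59704.94 / 745 = 80.1409... → 80.14.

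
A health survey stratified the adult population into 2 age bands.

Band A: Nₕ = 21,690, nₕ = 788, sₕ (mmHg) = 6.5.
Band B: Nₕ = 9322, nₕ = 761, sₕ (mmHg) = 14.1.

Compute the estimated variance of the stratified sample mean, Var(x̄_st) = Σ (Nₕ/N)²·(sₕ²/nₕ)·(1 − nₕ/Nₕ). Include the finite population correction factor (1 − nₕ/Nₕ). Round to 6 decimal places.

N = 31012; Wₕ = Nₕ/N.
band A: (21690/31012)²·6.5²/788·(1 − 788/21690) = 0.025274836
band B: (9322/31012)²·14.1²/761·(1 − 761/9322) = 0.021678419
Sum = 0.046953255 → 0.046953.

0.046953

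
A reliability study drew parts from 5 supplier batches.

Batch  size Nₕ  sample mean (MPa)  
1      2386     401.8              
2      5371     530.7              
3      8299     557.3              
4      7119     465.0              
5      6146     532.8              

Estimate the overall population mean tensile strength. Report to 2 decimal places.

N = 2386 + 5371 + 8299 + 7119 + 6146 = 29321.
The stratified mean weights each stratum mean by its population share Nₕ/N.
Σ Nₕx̄ₕ = 2386·401.8 + 5371·530.7 + 8299·557.3 + 7119·465.0 + 6146·532.8 = 958694.8 + 2850389.7 + 4625032.7 + 3310335 + 3274588.8 = 15019041.
Divide by N: 15019041 / 29321 = 512.2281... → 512.23.

512.23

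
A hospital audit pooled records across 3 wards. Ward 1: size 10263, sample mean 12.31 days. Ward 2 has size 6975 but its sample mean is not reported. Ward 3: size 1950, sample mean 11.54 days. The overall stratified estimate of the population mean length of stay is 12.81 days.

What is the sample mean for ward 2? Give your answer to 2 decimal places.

13.90

Σ Nₕx̄ₕ = N·μ, so 6975·x̄_2 = 19188·12.81 − (10263·12.31 + 1950·11.54).
= 245798.28 − 148840.53 = 96957.75.
x̄_2 = 96957.75 / 6975 = 13.9008... → 13.90.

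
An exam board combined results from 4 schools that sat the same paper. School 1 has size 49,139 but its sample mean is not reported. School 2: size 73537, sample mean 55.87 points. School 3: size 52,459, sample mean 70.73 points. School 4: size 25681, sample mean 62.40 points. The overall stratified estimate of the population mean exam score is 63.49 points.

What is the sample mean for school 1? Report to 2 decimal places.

N = 49139 + 73537 + 52459 + 25681 = 200816.
Overall total = μ·N = 63.49·200816 = 12749807.84.
Subtract the known strata: 73537·55.87 + 52459·70.73 + 25681·62.40 = 9421431.66.
Remaining total for school 1: 12749807.84 − 9421431.66 = 3328376.18.
Divide by its size: 3328376.18 / 49139 = 67.7339... → 67.73.

67.73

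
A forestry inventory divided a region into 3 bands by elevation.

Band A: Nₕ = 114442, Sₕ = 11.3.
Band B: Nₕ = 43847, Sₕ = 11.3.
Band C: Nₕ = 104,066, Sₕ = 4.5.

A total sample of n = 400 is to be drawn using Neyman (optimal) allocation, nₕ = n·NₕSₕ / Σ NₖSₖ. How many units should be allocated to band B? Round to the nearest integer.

Σ NₕSₕ = 114442·11.3 + 43847·11.3 + 104066·4.5 = 2256962.7.
Share for B: 495471.1/2256962.7 = 0.21953.
n_B = 400 × 0.21953 = 87.812... → 88.

88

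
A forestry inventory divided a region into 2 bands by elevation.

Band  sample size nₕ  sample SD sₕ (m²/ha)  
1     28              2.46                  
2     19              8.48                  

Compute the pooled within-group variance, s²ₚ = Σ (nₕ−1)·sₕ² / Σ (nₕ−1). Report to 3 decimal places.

1: (28−1)·2.46² = 27·6.0516 = 163.3932
2: (19−1)·8.48² = 18·71.9104 = 1294.3872
Numerator = 1457.7804; denominator = Σ(nₕ−1) = 45.
s²ₚ = 1457.7804/45 = 32.39512 → 32.395.

32.395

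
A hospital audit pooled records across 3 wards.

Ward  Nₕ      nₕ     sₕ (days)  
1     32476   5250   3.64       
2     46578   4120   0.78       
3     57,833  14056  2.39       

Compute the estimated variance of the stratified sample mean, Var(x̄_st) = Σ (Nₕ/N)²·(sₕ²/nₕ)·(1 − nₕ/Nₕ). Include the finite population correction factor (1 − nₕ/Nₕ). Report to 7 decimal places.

N = 136887; Wₕ = Nₕ/N.
ward 1: (32476/136887)²·3.64²/5250·(1 − 5250/32476) = 0.0001190873
ward 2: (46578/136887)²·0.78²/4120·(1 − 4120/46578) = 0.0000155850
ward 3: (57833/136887)²·2.39²/14056·(1 − 14056/57833) = 0.0000549075
Sum = 0.0001895798 → 0.0001896.

0.0001896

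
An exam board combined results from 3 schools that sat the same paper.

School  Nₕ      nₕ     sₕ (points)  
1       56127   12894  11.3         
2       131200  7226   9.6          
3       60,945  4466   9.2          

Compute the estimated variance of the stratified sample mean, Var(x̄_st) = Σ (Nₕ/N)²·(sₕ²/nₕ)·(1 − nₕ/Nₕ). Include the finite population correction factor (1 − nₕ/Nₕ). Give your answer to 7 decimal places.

0.0048137

N = 248272; Wₕ = Nₕ/N.
school 1: (56127/248272)²·11.3²/12894·(1 − 12894/56127) = 0.0003898531
school 2: (131200/248272)²·9.6²/7226·(1 − 7226/131200) = 0.0033655300
school 3: (60945/248272)²·9.2²/4466·(1 − 4466/60945) = 0.0010583432
Sum = 0.0048137263 → 0.0048137.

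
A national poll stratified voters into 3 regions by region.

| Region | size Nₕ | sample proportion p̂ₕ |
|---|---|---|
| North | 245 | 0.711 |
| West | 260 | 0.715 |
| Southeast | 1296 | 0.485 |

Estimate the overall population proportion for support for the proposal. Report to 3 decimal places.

Wₕ = Nₕ/N with N = 1801: 0.1360, 0.1444, 0.7196.
p̂_st = 0.1360·0.711 + 0.1444·0.715 + 0.7196·0.485 ≈ 0.54895... → 0.549.

0.549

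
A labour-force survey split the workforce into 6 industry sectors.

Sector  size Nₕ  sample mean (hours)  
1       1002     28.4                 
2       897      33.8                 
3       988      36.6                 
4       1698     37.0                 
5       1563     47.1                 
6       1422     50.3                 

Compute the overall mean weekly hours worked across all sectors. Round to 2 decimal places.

40.01

N = 1002 + 897 + 988 + 1698 + 1563 + 1422 = 7570.
Overall mean = Σ (Nₕ/N)·x̄ₕ — weight by population share, not a simple average.
Σ Nₕx̄ₕ = 1002·28.4 + 897·33.8 + 988·36.6 + 1698·37.0 + 1563·47.1 + 1422·50.3 = 28456.8 + 30318.6 + 36160.8 + 62826 + 73617.3 + 71526.6 = 302906.1.
Divide by N: 302906.1 / 7570 = 40.0140... → 40.01.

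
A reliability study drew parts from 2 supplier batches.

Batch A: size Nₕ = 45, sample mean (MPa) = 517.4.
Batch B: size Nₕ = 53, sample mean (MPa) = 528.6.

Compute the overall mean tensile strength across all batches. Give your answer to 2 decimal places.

523.46

N = 98; weights Wₕ = Nₕ/N = (0.4592, 0.5408).
x̄_st = Σ Wₕ·x̄ₕ = 0.4592·517.4 + 0.5408·528.6 ≈ 523.4571...
→ 523.46.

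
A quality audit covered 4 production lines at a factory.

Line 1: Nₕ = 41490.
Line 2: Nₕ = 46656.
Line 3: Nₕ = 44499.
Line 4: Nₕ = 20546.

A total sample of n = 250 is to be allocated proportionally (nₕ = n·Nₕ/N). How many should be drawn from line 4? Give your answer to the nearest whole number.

34

N = 41490 + 46656 + 44499 + 20546 = 153191.
n_4 = 250·20546/153191 = 33.530... → 34.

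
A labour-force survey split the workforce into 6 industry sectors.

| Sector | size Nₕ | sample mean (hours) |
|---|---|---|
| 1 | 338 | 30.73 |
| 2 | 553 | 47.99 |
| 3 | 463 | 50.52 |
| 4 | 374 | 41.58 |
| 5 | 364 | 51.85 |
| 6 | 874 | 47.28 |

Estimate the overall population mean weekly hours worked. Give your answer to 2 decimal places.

45.87

N = 2966; weights Wₕ = Nₕ/N = (0.1140, 0.1864, 0.1561, 0.1261, 0.1227, 0.2947).
x̄_st = Σ Wₕ·x̄ₕ = 0.1140·30.73 + 0.1864·47.99 + 0.1561·50.52 + 0.1261·41.58 + 0.1227·51.85 + 0.2947·47.28 ≈ 45.8742...
→ 45.87.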